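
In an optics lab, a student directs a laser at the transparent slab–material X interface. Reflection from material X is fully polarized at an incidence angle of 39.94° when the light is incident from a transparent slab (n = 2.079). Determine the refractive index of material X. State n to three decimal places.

At the polarizing angle, tan θ_B = n₂/n₁ with n₁ on the incident side (a transparent slab) and n₂ on the transmitted side (material X).
n₂ = n₁ tan θ_B = 2.079 × tan 39.94° = 1.741.

n ≈ 1.741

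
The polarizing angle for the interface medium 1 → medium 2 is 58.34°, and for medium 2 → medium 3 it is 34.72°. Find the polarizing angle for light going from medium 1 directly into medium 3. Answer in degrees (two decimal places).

Each Brewster angle gives a ratio: n₂/n₁ = tan 58.34° = 1.6217, n₃/n₂ = tan 34.72° = 0.6929.
n₃/n₁ = 1.1237. Then tan θ_B(1→3) = n₃/n₁, so θ_B(1→3) = arctan(1.1237) = 48.33°.

θ_B ≈ 48.33°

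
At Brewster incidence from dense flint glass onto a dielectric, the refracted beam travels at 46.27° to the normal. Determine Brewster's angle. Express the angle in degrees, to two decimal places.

θ_B ≈ 43.73°

Since the reflected and refracted rays are at right angles at the polarizing angle, θ_B + θ_t = 90°.
θ_B = 90° − 46.27° = 43.73°.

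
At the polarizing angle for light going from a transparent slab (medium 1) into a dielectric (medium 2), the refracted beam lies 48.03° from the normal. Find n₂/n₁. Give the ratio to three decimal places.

n₂/n₁ ≈ 0.899

At Brewster incidence θ_B = 90° − θ_t = 90° − 48.03° = 41.97°.
tan θ_B = n₂/n₁, so n₂/n₁ = tan 41.97° = 0.899.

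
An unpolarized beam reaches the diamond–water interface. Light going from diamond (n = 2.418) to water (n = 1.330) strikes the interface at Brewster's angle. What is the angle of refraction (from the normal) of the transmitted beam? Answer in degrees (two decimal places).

θ_t ≈ 61.19°

θ_B = arctan(n₂/n₁) = arctan(1.330/2.418) = 28.81°.
The refracted ray is perpendicular to the reflected ray, so θ_t = 90° − θ_B = 61.19°.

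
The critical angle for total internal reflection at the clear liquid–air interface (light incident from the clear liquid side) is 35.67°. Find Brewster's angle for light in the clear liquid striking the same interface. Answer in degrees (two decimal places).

sin θ_c = n₂/n₁, so n₂/n₁ = sin 35.67° = 0.5831.
Brewster: tan θ_B = n₂/n₁ = 0.5831.
θ_B = arctan(0.5831) = 30.25°.

θ_B ≈ 30.25°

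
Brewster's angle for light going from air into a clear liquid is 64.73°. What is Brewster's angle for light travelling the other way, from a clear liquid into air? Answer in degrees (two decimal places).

tan θ_B' = n₁/n₂ = 1/tan θ_B, so θ_B' = 90° − θ_B.
θ_B' = 90° − 64.73° = 25.27°.

θ_B' ≈ 25.27°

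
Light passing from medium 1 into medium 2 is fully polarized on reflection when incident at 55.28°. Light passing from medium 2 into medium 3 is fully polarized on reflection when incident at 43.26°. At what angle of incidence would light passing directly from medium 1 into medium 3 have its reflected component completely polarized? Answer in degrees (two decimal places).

tan θ_B(1→2) = n₂/n₁ = tan 55.28° = 1.4431.
tan θ_B(2→3) = n₃/n₂ = tan 43.26° = 0.9410.
So n₃/n₁ = (n₂/n₁)(n₃/n₂) = 1.4431 × 0.9410 = 1.3580.
θ_B(1→3) = arctan(1.3580) = 53.63°.

θ_B ≈ 53.63°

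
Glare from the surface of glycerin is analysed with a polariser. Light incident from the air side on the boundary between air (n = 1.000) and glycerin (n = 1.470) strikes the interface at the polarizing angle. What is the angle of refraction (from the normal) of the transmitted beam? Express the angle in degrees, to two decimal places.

θ_t ≈ 34.23°

First find Brewster's angle: tan θ_B = 1.470/1.000 = 1.4700, giving θ_B = 55.77°.
The refracted ray is perpendicular to the reflected ray, so θ_t = 90° − θ_B = 34.23°.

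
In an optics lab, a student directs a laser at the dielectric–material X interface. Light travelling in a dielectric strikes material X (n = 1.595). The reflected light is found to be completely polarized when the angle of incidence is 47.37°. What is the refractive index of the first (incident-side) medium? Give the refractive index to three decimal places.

n ≈ 1.468

Brewster's law: tan θ_B = n₂/n₁ (light incident in a dielectric, refracted into material X).
n₁ = n₂ / tan θ_B = 1.595 / tan 47.37° = 1.468.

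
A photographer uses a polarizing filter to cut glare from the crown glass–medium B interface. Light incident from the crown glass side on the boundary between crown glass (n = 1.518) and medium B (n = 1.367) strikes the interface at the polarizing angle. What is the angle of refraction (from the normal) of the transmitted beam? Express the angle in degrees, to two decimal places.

θ_t ≈ 48.00°

θ_B = arctan(n₂/n₁) = arctan(1.367/1.518) = 42.00°.
Since θ_B + θ_t = 90° at Brewster incidence, θ_t = 90° − 42.00° = 48.00°.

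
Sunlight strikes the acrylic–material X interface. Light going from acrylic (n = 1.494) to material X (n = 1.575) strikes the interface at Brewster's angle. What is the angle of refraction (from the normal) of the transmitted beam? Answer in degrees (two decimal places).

θ_t ≈ 43.49°

First find Brewster's angle: tan θ_B = 1.575/1.494 = 1.0542, giving θ_B = 46.51°.
The refracted ray is perpendicular to the reflected ray, so θ_t = 90° − θ_B = 43.49°.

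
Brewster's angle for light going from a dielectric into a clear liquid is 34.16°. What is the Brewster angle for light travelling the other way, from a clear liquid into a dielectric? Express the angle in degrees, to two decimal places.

θ_B' ≈ 55.84°

tan θ_B' = n₁/n₂ = 1/tan θ_B, so θ_B' = 90° − θ_B.
θ_B' = 90° − 34.16° = 55.84°.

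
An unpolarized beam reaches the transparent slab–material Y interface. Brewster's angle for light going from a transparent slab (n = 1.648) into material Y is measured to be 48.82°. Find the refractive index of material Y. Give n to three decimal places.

Brewster's law: tan θ_B = n₂/n₁ (light incident in a transparent slab, refracted into material Y).
n₂ = n₁ tan θ_B = 1.648 × tan 48.82° = 1.884.

n ≈ 1.884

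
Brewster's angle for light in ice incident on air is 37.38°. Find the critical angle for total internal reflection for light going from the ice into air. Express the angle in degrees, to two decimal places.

θ_c ≈ 49.82°

tan θ_B = n₂/n₁ = tan 37.38° = 0.7640.
Total internal reflection: sin θ_c = n₂/n₁ = 0.7640.
θ_c = arcsin(0.7640) = 49.82°.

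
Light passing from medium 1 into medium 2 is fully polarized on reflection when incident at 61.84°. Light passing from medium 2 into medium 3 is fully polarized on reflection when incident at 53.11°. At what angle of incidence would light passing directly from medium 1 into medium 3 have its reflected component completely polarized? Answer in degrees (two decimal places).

θ_B ≈ 68.11°

tan θ_B(1→2) = n₂/n₁ = tan 61.84° = 1.8681.
tan θ_B(2→3) = n₃/n₂ = tan 53.11° = 1.3324.
n₃/n₁ = 2.4890. Then tan θ_B(1→3) = n₃/n₁, so θ_B(1→3) = arctan(2.4890) = 68.11°.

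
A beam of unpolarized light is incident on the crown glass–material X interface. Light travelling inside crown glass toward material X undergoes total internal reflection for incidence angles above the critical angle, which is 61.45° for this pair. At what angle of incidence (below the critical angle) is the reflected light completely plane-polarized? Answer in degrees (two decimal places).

θ_B ≈ 41.30°

sin θ_c = n₂/n₁, so n₂/n₁ = sin 61.45° = 0.8784.
Brewster: tan θ_B = n₂/n₁ = 0.8784.
θ_B = arctan(0.8784) = 41.30°.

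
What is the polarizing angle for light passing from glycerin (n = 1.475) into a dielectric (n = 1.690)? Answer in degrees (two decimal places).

tan θ_B = n₂/n₁ = 1.690/1.475 = 1.1458.
θ_B = arctan(1.1458) = 48.89°.

θ_B ≈ 48.89°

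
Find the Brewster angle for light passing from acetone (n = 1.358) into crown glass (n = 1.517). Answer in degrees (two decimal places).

θ_B ≈ 48.17°

tan θ_B = n₂/n₁ = 1.517/1.358 = 1.1171. Taking the arctangent, θ_B = 48.17°.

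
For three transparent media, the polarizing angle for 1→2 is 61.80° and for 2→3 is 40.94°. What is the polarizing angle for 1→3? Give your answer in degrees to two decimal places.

θ_B ≈ 58.28°

n₂/n₁ = tan 61.80° = 1.8650 and n₃/n₂ = tan 40.94° = 0.8674.
n₃/n₁ = 1.6178. Then tan θ_B(1→3) = n₃/n₁, so θ_B(1→3) = arctan(1.6178) = 58.28°.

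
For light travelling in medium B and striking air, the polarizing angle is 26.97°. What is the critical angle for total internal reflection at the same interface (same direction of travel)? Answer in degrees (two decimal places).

From Brewster, n₂/n₁ = tan θ_B = tan 26.97° = 0.5089.
Then sin θ_c = n₂/n₁ = 0.5089, so θ_c = arcsin 0.5089 = 30.59°.

θ_c ≈ 30.59°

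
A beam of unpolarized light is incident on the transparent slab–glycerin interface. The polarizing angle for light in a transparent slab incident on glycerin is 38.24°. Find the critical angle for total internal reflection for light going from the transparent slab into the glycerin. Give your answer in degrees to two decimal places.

n₂/n₁ = tan 38.24° = 0.7881; the critical angle satisfies sin θ_c = n₂/n₁.
θ_c = arcsin(0.7881) = 52.00°.

θ_c ≈ 52.00°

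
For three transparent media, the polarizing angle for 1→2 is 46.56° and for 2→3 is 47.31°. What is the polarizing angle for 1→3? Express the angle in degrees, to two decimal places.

θ_B ≈ 48.86°

tan θ_B(1→2) = n₂/n₁ = tan 46.56° = 1.0560.
tan θ_B(2→3) = n₃/n₂ = tan 47.31° = 1.0841.
Multiplying, n₃/n₁ = 1.0560 × 1.0841 = 1.1448, and θ_B(1→3) = arctan 1.1448 = 48.86°.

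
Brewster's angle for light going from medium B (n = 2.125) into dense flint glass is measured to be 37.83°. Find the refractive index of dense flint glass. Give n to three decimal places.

n ≈ 1.650

Brewster's law: tan θ_B = n₂/n₁ (light incident in medium B, refracted into dense flint glass).
n₂ = n₁ tan θ_B = 2.125 × tan 37.83° = 1.650.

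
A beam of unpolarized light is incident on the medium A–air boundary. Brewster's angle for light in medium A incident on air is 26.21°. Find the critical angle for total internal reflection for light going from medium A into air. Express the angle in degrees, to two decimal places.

θ_c ≈ 29.49°

tan θ_B = n₂/n₁ = tan 26.21° = 0.4923.
Total internal reflection: sin θ_c = n₂/n₁ = 0.4923.
θ_c = arcsin(0.4923) = 29.49°.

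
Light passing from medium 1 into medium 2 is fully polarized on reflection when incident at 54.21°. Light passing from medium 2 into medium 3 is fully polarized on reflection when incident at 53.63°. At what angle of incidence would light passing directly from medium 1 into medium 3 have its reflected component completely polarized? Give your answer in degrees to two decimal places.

Each Brewster angle gives a ratio: n₂/n₁ = tan 54.21° = 1.3870, n₃/n₂ = tan 53.63° = 1.3579.
Multiplying, n₃/n₁ = 1.3870 × 1.3579 = 1.8834, and θ_B(1→3) = arctan 1.8834 = 62.03°.

θ_B ≈ 62.03°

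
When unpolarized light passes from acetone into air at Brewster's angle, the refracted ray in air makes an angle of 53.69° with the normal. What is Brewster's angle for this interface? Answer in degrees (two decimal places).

Brewster's condition makes the reflected and refracted beams perpendicular: θ_B + θ_t = 90°.
θ_B = 90° − 53.69° = 36.31°.

θ_B ≈ 36.31°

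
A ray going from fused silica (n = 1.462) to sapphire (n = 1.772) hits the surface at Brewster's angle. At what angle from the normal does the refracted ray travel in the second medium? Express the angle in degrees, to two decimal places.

θ_t ≈ 39.52°

First find Brewster's angle: tan θ_B = 1.772/1.462 = 1.2120, giving θ_B = 50.48°.
Since θ_B + θ_t = 90° at Brewster incidence, θ_t = 90° − 50.48° = 39.52°.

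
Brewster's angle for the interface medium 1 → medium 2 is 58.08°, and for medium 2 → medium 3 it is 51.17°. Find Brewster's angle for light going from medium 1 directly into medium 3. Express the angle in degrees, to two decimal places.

θ_B ≈ 63.37°

n₂/n₁ = tan 58.08° = 1.6053 and n₃/n₂ = tan 51.17° = 1.2424.
Multiplying, n₃/n₁ = 1.6053 × 1.2424 = 1.9945, and θ_B(1→3) = arctan 1.9945 = 63.37°.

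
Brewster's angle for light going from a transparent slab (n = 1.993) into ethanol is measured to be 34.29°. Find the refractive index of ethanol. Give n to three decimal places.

Brewster's law: tan θ_B = n₂/n₁ (light incident in a transparent slab, refracted into ethanol).
n₂ = n₁ tan θ_B = 1.993 × tan 34.29° = 1.359.

n ≈ 1.359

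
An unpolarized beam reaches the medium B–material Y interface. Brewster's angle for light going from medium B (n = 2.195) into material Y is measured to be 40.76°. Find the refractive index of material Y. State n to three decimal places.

At Brewster's angle, tan θ_B = n₂/n₁ with n₁ on the incident side (medium B) and n₂ on the transmitted side (material Y).
n₂ = n₁ tan θ_B = 2.195 × tan 40.76° = 1.892.

n ≈ 1.892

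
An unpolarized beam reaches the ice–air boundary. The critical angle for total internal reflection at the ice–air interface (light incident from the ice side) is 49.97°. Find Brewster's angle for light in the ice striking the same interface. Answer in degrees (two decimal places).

θ_B ≈ 37.44°

n₂/n₁ = sin θ_c = sin 49.97° = 0.7657.
tan θ_B equals the same ratio, so θ_B = arctan(0.7657) = 37.44°.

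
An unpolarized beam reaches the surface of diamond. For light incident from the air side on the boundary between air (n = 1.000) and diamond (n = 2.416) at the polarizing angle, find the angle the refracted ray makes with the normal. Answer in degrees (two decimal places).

θ_t ≈ 22.49°

First find Brewster's angle: tan θ_B = 2.416/1.000 = 2.4160, giving θ_B = 67.51°.
At Brewster's angle the reflected and refracted rays are perpendicular, so θ_t = 90° − θ_B = 90° − 67.51° = 22.49°.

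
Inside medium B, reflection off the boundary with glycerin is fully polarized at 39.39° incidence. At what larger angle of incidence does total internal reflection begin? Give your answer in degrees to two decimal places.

tan θ_B = n₂/n₁ = tan 39.39° = 0.8211.
Total internal reflection: sin θ_c = n₂/n₁ = 0.8211.
θ_c = arcsin(0.8211) = 55.20°.

θ_c ≈ 55.20°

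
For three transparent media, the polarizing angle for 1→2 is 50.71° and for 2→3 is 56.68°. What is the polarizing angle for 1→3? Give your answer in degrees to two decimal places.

θ_B ≈ 61.73°

n₂/n₁ = tan 50.71° = 1.2222 and n₃/n₂ = tan 56.68° = 1.5212.
n₃/n₁ = 1.8592. Then tan θ_B(1→3) = n₃/n₁, so θ_B(1→3) = arctan(1.8592) = 61.73°.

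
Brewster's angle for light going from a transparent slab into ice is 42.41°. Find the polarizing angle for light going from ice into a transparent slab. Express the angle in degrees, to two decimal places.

tan θ_B' = n₁/n₂ = 1/tan θ_B, so θ_B' = 90° − θ_B.
θ_B' = 90° − 42.41° = 47.59°.

θ_B' ≈ 47.59°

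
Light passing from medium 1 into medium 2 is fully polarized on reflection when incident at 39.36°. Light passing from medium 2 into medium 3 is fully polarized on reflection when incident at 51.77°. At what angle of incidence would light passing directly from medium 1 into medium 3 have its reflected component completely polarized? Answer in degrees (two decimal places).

tan θ_B(1→2) = n₂/n₁ = tan 39.36° = 0.8202.
tan θ_B(2→3) = n₃/n₂ = tan 51.77° = 1.2694.
n₃/n₁ = 1.0412. Then tan θ_B(1→3) = n₃/n₁, so θ_B(1→3) = arctan(1.0412) = 46.16°.

θ_B ≈ 46.16°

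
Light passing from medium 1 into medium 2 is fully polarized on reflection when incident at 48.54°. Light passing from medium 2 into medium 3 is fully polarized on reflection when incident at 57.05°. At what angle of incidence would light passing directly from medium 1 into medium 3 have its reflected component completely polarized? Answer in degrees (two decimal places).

θ_B ≈ 60.20°

n₂/n₁ = tan 48.54° = 1.1319 and n₃/n₂ = tan 57.05° = 1.5428.
So n₃/n₁ = (n₂/n₁)(n₃/n₂) = 1.1319 × 1.5428 = 1.7463.
θ_B(1→3) = arctan(1.7463) = 60.20°.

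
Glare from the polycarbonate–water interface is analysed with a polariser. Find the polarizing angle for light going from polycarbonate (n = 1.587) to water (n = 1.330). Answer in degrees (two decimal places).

θ_B ≈ 39.97°

Here n₂/n₁ = 1.330/1.587 = 0.8381, and Brewster's law gives tan θ_B = n₂/n₁. Taking the arctangent, θ_B = 39.97°.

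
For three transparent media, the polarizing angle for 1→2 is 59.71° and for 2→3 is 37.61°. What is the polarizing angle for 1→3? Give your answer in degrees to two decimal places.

θ_B ≈ 52.83°

tan θ_B(1→2) = n₂/n₁ = tan 59.71° = 1.7120.
tan θ_B(2→3) = n₃/n₂ = tan 37.61° = 0.7704.
Multiplying, n₃/n₁ = 1.7120 × 0.7704 = 1.3189, and θ_B(1→3) = arctan 1.3189 = 52.83°.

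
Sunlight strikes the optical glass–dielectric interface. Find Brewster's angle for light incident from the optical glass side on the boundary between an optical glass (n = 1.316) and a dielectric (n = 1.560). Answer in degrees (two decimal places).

θ_B ≈ 49.85°

The reflected p-component vanishes when tan θ_B = n₂/n₁.
tan θ_B = n₂/n₁ = 1.560/1.316 = 1.1854.
So θ_B = arctan 1.1854 = 49.85°.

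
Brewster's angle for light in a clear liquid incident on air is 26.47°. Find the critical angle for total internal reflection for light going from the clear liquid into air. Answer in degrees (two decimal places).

θ_c ≈ 29.86°

From Brewster, n₂/n₁ = tan θ_B = tan 26.47° = 0.4979.
Then sin θ_c = n₂/n₁ = 0.4979, so θ_c = arcsin 0.4979 = 29.86°.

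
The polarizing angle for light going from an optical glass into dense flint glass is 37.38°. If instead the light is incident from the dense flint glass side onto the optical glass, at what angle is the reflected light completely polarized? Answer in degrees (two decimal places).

tan θ_B' = n₁/n₂ = 1/tan θ_B, so θ_B' = 90° − θ_B.
θ_B' = 90° − 37.38° = 52.62°.

θ_B' ≈ 52.62°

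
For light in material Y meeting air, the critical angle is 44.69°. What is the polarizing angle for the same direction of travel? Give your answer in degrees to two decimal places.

n₂/n₁ = sin θ_c = sin 44.69° = 0.7033.
tan θ_B equals the same ratio, so θ_B = arctan(0.7033) = 35.12°.

θ_B ≈ 35.12°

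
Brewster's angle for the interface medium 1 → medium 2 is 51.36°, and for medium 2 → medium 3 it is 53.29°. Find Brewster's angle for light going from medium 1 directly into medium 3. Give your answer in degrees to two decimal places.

tan θ_B(1→2) = n₂/n₁ = tan 51.36° = 1.2509.
tan θ_B(2→3) = n₃/n₂ = tan 53.29° = 1.3411.
n₃/n₁ = 1.6776. Then tan θ_B(1→3) = n₃/n₁, so θ_B(1→3) = arctan(1.6776) = 59.20°.

θ_B ≈ 59.20°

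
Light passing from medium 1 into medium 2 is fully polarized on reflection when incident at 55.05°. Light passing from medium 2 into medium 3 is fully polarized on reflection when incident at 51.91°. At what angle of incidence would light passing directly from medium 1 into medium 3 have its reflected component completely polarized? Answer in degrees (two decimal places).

θ_B ≈ 61.29°

Each Brewster angle gives a ratio: n₂/n₁ = tan 55.05° = 1.4308, n₃/n₂ = tan 51.91° = 1.2758.
Multiplying, n₃/n₁ = 1.4308 × 1.2758 = 1.8254, and θ_B(1→3) = arctan 1.8254 = 61.29°.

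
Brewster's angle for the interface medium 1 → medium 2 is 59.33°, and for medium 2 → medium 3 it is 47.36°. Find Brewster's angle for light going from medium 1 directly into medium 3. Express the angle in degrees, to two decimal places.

n₂/n₁ = tan 59.33° = 1.6862 and n₃/n₂ = tan 47.36° = 1.0860.
So n₃/n₁ = (n₂/n₁)(n₃/n₂) = 1.6862 × 1.0860 = 1.8312.
θ_B(1→3) = arctan(1.8312) = 61.36°.

θ_B ≈ 61.36°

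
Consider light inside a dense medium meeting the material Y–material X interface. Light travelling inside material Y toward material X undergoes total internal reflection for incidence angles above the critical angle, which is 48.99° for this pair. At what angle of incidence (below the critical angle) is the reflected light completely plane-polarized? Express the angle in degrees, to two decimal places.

n₂/n₁ = sin θ_c = sin 48.99° = 0.7546.
tan θ_B equals the same ratio, so θ_B = arctan(0.7546) = 37.04°.

θ_B ≈ 37.04°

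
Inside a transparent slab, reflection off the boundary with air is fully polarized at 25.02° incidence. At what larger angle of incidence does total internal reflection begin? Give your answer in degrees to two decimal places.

θ_c ≈ 27.82°

From Brewster, n₂/n₁ = tan θ_B = tan 25.02° = 0.4667.
Then sin θ_c = n₂/n₁ = 0.4667, so θ_c = arcsin 0.4667 = 27.82°.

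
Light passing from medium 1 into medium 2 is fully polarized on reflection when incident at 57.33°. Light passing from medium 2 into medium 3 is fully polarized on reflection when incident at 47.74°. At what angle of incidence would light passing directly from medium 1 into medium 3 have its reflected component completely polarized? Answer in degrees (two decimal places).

θ_B ≈ 59.77°

n₂/n₁ = tan 57.33° = 1.5595 and n₃/n₂ = tan 47.74° = 1.1005.
So n₃/n₁ = (n₂/n₁)(n₃/n₂) = 1.5595 × 1.1005 = 1.7162.
θ_B(1→3) = arctan(1.7162) = 59.77°.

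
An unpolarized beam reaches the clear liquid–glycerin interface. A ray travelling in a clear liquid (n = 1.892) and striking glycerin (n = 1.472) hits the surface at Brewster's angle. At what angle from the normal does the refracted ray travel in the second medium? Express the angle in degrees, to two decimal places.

θ_t ≈ 52.12°

tan θ_B = n₂/n₁ = 1.472/1.892 = 0.7780, so θ_B = 37.88°.
At Brewster's angle the reflected and refracted rays are perpendicular, so θ_t = 90° − θ_B = 90° − 37.88° = 52.12°.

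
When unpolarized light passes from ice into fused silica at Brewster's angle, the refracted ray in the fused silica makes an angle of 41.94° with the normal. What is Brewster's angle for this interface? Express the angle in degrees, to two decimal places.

θ_B ≈ 48.06°

At Brewster's angle the reflected and refracted rays are perpendicular, so θ_B + θ_t = 90°.
So θ_B = 90° − θ_t = 90° − 41.94° = 48.06°.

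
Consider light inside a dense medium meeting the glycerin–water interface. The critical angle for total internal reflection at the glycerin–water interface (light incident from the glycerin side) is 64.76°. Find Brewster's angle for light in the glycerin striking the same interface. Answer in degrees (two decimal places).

n₂/n₁ = sin θ_c = sin 64.76° = 0.9045.
tan θ_B equals the same ratio, so θ_B = arctan(0.9045) = 42.13°.

θ_B ≈ 42.13°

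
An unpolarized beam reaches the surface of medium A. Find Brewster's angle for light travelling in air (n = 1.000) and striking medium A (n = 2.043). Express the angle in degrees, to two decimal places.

θ_B ≈ 63.92°

tan θ_B = n₂/n₁ = 2.043/1.000 = 2.0430.
So θ_B = arctan 2.0430 = 63.92°.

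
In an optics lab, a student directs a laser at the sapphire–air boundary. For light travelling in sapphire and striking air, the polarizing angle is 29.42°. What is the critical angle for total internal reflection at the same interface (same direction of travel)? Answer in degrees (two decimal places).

θ_c ≈ 34.33°

tan θ_B = n₂/n₁ = tan 29.42° = 0.5639.
Total internal reflection: sin θ_c = n₂/n₁ = 0.5639.
θ_c = arcsin(0.5639) = 34.33°.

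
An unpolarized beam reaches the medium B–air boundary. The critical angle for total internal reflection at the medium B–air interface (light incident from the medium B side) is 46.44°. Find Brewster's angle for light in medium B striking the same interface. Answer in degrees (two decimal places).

At the critical angle sin θ_c = n₂/n₁, giving n₂/n₁ = sin 46.44° = 0.7247.
Then tan θ_B = n₂/n₁ = 0.7247, so θ_B = arctan 0.7247 = 35.93°.

θ_B ≈ 35.93°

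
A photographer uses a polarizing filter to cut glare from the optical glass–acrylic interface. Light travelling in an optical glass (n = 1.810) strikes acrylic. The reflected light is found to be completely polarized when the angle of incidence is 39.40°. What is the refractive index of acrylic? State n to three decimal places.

At the polarizing angle, tan θ_B = n₂/n₁ with n₁ on the incident side (an optical glass) and n₂ on the transmitted side (acrylic).
n₂ = n₁ tan θ_B = 1.810 × tan 39.40° = 1.487.

n ≈ 1.487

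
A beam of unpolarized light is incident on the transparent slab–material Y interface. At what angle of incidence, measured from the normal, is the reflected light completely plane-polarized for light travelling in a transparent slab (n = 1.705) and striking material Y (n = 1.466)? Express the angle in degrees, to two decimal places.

Brewster's condition: tan θ_B = n₂/n₁ = 1.466/1.705 = 0.8598.
So θ_B = arctan 0.8598 = 40.69°.

θ_B ≈ 40.69°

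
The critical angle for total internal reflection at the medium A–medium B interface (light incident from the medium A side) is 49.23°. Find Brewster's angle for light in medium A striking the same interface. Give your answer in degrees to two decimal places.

sin θ_c = n₂/n₁, so n₂/n₁ = sin 49.23° = 0.7573.
Brewster: tan θ_B = n₂/n₁ = 0.7573.
θ_B = arctan(0.7573) = 37.14°.

θ_B ≈ 37.14°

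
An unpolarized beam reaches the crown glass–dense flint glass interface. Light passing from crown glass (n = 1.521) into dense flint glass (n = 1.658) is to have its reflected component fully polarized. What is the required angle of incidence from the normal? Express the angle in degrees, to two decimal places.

θ_B ≈ 47.47°

tan θ_B = n₂/n₁ = 1.658/1.521 = 1.0901.
So θ_B = arctan 1.0901 = 47.47°.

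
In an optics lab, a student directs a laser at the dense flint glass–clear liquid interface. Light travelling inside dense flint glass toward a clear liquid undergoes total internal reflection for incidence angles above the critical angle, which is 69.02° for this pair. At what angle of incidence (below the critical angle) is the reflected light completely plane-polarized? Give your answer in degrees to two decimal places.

n₂/n₁ = sin θ_c = sin 69.02° = 0.9337.
tan θ_B equals the same ratio, so θ_B = arctan(0.9337) = 43.04°.

θ_B ≈ 43.04°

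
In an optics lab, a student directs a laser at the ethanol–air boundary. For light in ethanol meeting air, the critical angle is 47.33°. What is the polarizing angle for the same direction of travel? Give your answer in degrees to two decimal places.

θ_B ≈ 36.33°

sin θ_c = n₂/n₁, so n₂/n₁ = sin 47.33° = 0.7353.
Brewster: tan θ_B = n₂/n₁ = 0.7353.
θ_B = arctan(0.7353) = 36.33°.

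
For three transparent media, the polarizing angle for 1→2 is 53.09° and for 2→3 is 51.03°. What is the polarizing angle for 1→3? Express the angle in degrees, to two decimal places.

n₂/n₁ = tan 53.09° = 1.3314 and n₃/n₂ = tan 51.03° = 1.2362.
n₃/n₁ = 1.6459. Then tan θ_B(1→3) = n₃/n₁, so θ_B(1→3) = arctan(1.6459) = 58.72°.

θ_B ≈ 58.72°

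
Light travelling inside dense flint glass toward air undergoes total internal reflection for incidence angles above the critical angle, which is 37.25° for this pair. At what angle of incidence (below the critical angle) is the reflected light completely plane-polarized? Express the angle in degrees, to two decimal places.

sin θ_c = n₂/n₁, so n₂/n₁ = sin 37.25° = 0.6053.
Brewster: tan θ_B = n₂/n₁ = 0.6053.
θ_B = arctan(0.6053) = 31.19°.

θ_B ≈ 31.19°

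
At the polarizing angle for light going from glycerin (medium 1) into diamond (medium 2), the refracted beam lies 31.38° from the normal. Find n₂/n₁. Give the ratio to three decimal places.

θ_B + θ_t = 90°, so θ_B = 90° − 31.38° = 58.62°.
tan θ_B = n₂/n₁, so n₂/n₁ = tan 58.62° = 1.640.

n₂/n₁ ≈ 1.640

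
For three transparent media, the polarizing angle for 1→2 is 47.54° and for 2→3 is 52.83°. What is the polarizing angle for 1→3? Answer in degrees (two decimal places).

n₂/n₁ = tan 47.54° = 1.0928 and n₃/n₂ = tan 52.83° = 1.3189.
Multiplying, n₃/n₁ = 1.0928 × 1.3189 = 1.4413, and θ_B(1→3) = arctan 1.4413 = 55.25°.

θ_B ≈ 55.25°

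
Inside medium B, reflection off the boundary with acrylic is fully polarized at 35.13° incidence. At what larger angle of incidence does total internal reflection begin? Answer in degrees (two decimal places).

θ_c ≈ 44.72°

tan θ_B = n₂/n₁ = tan 35.13° = 0.7036.
Total internal reflection: sin θ_c = n₂/n₁ = 0.7036.
θ_c = arcsin(0.7036) = 44.72°.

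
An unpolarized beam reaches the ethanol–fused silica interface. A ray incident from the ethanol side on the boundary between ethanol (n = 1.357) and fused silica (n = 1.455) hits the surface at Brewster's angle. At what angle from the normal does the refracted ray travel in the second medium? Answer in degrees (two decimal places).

First find Brewster's angle: tan θ_B = 1.455/1.357 = 1.0722, giving θ_B = 47.00°.
At Brewster's angle the reflected and refracted rays are perpendicular, so θ_t = 90° − θ_B = 90° − 47.00° = 43.00°.

θ_t ≈ 43.00°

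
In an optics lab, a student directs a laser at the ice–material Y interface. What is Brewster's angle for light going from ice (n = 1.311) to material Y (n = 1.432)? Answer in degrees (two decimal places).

Brewster's condition: tan θ_B = n₂/n₁ = 1.432/1.311 = 1.0923.
θ_B = arctan(1.0923) = 47.53°.

θ_B ≈ 47.53°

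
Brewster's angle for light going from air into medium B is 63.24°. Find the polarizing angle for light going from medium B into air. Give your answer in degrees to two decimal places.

Reversing the direction swaps n₁ and n₂, so tan θ_B' = 1/tan θ_B and θ_B' = 90° − θ_B.
Hence θ_B' = 90° − 63.24° = 26.76°.

θ_B' ≈ 26.76°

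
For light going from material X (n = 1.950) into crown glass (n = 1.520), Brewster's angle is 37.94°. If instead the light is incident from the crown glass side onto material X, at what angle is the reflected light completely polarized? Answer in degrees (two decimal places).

θ_B' ≈ 52.06°

Reversing the direction swaps n₁ and n₂, so tan θ_B' = 1/tan θ_B and θ_B' = 90° − θ_B.
Hence θ_B' = 90° − 37.94° = 52.06°.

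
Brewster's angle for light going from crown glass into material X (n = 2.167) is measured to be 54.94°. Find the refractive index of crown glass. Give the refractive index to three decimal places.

At Brewster's angle, tan θ_B = n₂/n₁ with n₁ on the incident side (crown glass) and n₂ on the transmitted side (material X).
n₁ = n₂ / tan θ_B = 2.167 / tan 54.94° = 1.521.

n ≈ 1.521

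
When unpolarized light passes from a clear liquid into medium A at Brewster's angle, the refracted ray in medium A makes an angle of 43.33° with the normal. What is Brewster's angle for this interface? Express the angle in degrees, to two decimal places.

θ_B ≈ 46.67°

Since the reflected and refracted rays are at right angles at the polarizing angle, θ_B + θ_t = 90°.
So θ_B = 90° − θ_t = 90° − 43.33° = 46.67°.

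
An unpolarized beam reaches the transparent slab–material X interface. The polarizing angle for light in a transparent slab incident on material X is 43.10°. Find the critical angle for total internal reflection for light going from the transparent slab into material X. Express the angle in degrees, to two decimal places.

n₂/n₁ = tan 43.10° = 0.9358; the critical angle satisfies sin θ_c = n₂/n₁.
θ_c = arcsin(0.9358) = 69.36°.

θ_c ≈ 69.36°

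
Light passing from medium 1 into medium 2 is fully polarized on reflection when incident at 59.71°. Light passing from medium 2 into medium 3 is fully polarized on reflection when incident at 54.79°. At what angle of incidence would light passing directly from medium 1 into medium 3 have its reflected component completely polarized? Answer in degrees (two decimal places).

θ_B ≈ 67.60°

n₂/n₁ = tan 59.71° = 1.7120 and n₃/n₂ = tan 54.79° = 1.4171.
Multiplying, n₃/n₁ = 1.7120 × 1.4171 = 2.4260, and θ_B(1→3) = arctan 2.4260 = 67.60°.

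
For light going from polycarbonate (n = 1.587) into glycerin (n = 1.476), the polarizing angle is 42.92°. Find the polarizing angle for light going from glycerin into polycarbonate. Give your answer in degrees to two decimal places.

Reversing the direction swaps n₁ and n₂, so tan θ_B' = 1/tan θ_B and θ_B' = 90° − θ_B.
Hence θ_B' = 90° − 42.92° = 47.08°.

θ_B' ≈ 47.08°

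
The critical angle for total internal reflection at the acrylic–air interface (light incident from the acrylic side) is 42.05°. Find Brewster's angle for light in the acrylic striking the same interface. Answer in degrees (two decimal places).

θ_B ≈ 33.81°

n₂/n₁ = sin θ_c = sin 42.05° = 0.6698.
tan θ_B equals the same ratio, so θ_B = arctan(0.6698) = 33.81°.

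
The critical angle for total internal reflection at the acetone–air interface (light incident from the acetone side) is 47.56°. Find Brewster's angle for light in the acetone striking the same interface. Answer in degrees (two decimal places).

θ_B ≈ 36.43°

At the critical angle sin θ_c = n₂/n₁, giving n₂/n₁ = sin 47.56° = 0.7380.
Then tan θ_B = n₂/n₁ = 0.7380, so θ_B = arctan 0.7380 = 36.43°.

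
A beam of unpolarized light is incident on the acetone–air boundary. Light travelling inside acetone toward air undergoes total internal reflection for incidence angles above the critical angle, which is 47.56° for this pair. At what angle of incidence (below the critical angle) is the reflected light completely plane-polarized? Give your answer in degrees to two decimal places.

n₂/n₁ = sin θ_c = sin 47.56° = 0.7380.
tan θ_B equals the same ratio, so θ_B = arctan(0.7380) = 36.43°.

θ_B ≈ 36.43°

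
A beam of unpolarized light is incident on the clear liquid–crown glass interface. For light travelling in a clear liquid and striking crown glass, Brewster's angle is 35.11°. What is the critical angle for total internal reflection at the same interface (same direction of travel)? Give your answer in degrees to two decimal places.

n₂/n₁ = tan 35.11° = 0.7031; the critical angle satisfies sin θ_c = n₂/n₁.
θ_c = arcsin(0.7031) = 44.67°.

θ_c ≈ 44.67°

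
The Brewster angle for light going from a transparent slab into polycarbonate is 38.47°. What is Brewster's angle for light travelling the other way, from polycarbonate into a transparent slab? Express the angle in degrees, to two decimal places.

θ_B' ≈ 51.53°

The two Brewster angles are complementary: θ_B' = 90° − θ_B = 90° − 38.47° = 51.53°.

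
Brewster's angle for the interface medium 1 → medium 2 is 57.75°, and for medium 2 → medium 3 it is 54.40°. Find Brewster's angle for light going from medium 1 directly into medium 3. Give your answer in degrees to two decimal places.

n₂/n₁ = tan 57.75° = 1.5849 and n₃/n₂ = tan 54.40° = 1.3968.
Multiplying, n₃/n₁ = 1.5849 × 1.3968 = 2.2138, and θ_B(1→3) = arctan 2.2138 = 65.69°.

θ_B ≈ 65.69°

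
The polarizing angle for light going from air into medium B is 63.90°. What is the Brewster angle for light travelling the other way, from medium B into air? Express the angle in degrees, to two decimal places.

θ_B' ≈ 26.10°

tan θ_B' = n₁/n₂ = 1/tan θ_B, so θ_B' = 90° − θ_B.
θ_B' = 90° − 63.90° = 26.10°.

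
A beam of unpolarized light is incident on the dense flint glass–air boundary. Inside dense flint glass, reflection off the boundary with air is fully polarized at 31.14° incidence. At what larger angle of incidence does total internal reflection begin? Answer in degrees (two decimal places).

n₂/n₁ = tan 31.14° = 0.6042; the critical angle satisfies sin θ_c = n₂/n₁.
θ_c = arcsin(0.6042) = 37.17°.

θ_c ≈ 37.17°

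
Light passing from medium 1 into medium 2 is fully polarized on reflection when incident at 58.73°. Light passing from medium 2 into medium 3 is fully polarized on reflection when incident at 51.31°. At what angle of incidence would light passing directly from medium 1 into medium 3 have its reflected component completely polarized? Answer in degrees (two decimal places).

Each Brewster angle gives a ratio: n₂/n₁ = tan 58.73° = 1.6467, n₃/n₂ = tan 51.31° = 1.2487.
So n₃/n₁ = (n₂/n₁)(n₃/n₂) = 1.6467 × 1.2487 = 2.0561.
θ_B(1→3) = arctan(2.0561) = 64.06°.

θ_B ≈ 64.06°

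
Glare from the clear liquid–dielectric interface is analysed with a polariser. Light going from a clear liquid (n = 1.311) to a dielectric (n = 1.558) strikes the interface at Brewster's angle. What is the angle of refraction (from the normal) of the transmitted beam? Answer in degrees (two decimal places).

θ_t ≈ 40.08°

tan θ_B = n₂/n₁ = 1.558/1.311 = 1.1884, so θ_B = 49.92°.
Since θ_B + θ_t = 90° at Brewster incidence, θ_t = 90° − 49.92° = 40.08°.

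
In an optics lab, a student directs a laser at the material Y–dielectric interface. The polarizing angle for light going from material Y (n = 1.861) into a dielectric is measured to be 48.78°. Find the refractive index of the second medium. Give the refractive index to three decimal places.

n ≈ 2.124

Full polarization of the reflected beam means tan θ_B = n₂/n₁, where n₁ is the incident medium (material Y).
n₂ = n₁ tan θ_B = 1.861 × tan 48.78° = 2.124.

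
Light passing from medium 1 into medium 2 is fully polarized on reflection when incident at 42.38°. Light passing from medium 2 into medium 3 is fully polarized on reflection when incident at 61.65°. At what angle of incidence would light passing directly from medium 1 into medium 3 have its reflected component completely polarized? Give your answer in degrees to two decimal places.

θ_B ≈ 59.40°

n₂/n₁ = tan 42.38° = 0.9125 and n₃/n₂ = tan 61.65° = 1.8533.
n₃/n₁ = 1.6911. Then tan θ_B(1→3) = n₃/n₁, so θ_B(1→3) = arctan(1.6911) = 59.40°.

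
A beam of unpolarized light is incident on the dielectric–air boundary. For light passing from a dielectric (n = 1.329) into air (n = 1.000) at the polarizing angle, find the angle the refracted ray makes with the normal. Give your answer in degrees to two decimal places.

θ_B = arctan(n₂/n₁) = arctan(1.000/1.329) = 36.96°.
The refracted ray is perpendicular to the reflected ray, so θ_t = 90° − θ_B = 53.04°.

θ_t ≈ 53.04°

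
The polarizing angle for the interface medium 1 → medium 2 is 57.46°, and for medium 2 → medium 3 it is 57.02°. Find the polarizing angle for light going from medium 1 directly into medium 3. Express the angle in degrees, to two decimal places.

tan θ_B(1→2) = n₂/n₁ = tan 57.46° = 1.5673.
tan θ_B(2→3) = n₃/n₂ = tan 57.02° = 1.5410.
So n₃/n₁ = (n₂/n₁)(n₃/n₂) = 1.5673 × 1.5410 = 2.4152.
θ_B(1→3) = arctan(2.4152) = 67.51°.

θ_B ≈ 67.51°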